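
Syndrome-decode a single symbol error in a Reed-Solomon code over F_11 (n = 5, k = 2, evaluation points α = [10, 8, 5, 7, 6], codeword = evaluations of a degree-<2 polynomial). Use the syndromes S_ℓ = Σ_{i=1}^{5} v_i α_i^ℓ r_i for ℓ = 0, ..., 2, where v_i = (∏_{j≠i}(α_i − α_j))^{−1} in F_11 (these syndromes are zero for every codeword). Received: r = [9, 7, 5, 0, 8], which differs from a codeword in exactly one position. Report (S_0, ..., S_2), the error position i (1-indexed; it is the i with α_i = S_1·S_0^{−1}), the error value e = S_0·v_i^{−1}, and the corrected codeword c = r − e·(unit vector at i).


S = (7, 1, 8), error at position 2, error magnitude e = 4, c = [9, 3, 5, 0, 8].

Step 1: column multipliers v_i = (∏_{j≠i}(α_i − α_j))^{−1} mod 11.
  i = 1 (α = 10): (10−8)(10−5)(10−7)(10−6) = 2·5·3·4 = 120 ≡ 10, so v_1 = 10^{−1} = 10 (mod 11).
  i = 2 (α = 8): (8−10)(8−5)(8−7)(8−6) = (−2)·3·1·2 = −12 ≡ 10, so v_2 = 10^{−1} = 10 (mod 11).
  i = 3 (α = 5): (5−10)(5−8)(5−7)(5−6) = (−5)·(−3)·(−2)·(−1) = 30 ≡ 8, so v_3 = 8^{−1} = 7 (mod 11).
  i = 4 (α = 7): (7−10)(7−8)(7−5)(7−6) = (−3)·(−1)·2·1 = 6 ≡ 6, so v_4 = 6^{−1} = 2 (mod 11).
  i = 5 (α = 6): (6−10)(6−8)(6−5)(6−7) = (−4)·(−2)·1·(−1) = −8 ≡ 3, so v_5 = 3^{−1} = 4 (mod 11).
  v = [10, 10, 7, 2, 4].
Step 2: syndromes of r = [9, 7, 5, 0, 8] (all sums mod 11).
  S_0 = Σ v_i r_i = 10·9 + 10·7 + 7·5 + 2·0 + 4·8 = 227 ≡ 7.
  S_1 = Σ v_i α_i r_i = 10·10·9 + 10·8·7 + 7·5·5 + 2·7·0 + 4·6·8 = 1827 ≡ 1.
  α_i^2 mod 11 = [1, 9, 3, 5, 3].
  S_2 = Σ v_i α_i^2 r_i = 10·1·9 + 10·9·7 + 7·3·5 + 2·5·0 + 4·3·8 = 921 ≡ 8.
  S = (7, 1, 8) ≠ 0, so r is not a codeword (an error is present).
Step 3: locate the error. For a single error e at position i, S_ℓ = v_i·e·α_i^ℓ, so α_err = S_1/S_0.
  S_0^{−1} = 7^{−1} = 8 (mod 11), so α_err = 1·8 = 8 ≡ 8 = α_2. Error position i = 2.
  Consistency check: S_2/S_1 = 8·1 = 8 ≡ 8 = α_err ✓ (single-error assumption holds).
Step 4: error magnitude e = S_0/v_2 = S_0·∏_{j≠2}(α_2 − α_j) = 7·10 = 70 ≡ 4 (mod 11).
Step 5: correct position 2: c_2 = r_2 − e = 7 − 4 ≡ 3 (mod 11). Hence c = [9, 3, 5, 0, 8].
  Check: interpolating c through the α_i gives m(x) = 1 + 3·x (degree < 2) with m(α_i) = c_i for every i, so c is indeed a codeword.


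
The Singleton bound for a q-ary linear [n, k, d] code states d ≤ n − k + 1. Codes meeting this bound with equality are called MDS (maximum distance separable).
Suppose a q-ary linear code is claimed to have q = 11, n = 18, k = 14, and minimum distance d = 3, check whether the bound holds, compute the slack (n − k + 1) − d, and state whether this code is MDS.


Singleton RHS = n − k + 1 = 5, slack = 2, bound satisfied, not MDS.

Singleton bound: d ≤ n − k + 1.
Here n = 18, k = 14, so n − k + 1 = 5.
Given d = 3, check d ≤ 5: YES.
Slack = (n − k + 1) − d = 2.
The code is NOT MDS (slack = 2 > 0).
Description: the claimed parameters are [18, 14, 3]_11; such a code would be non-MDS.


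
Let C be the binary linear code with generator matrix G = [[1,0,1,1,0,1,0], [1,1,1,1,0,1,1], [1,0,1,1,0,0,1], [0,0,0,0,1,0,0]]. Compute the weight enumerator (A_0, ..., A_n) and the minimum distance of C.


Weight distribution: A_0 = 1, A_1 = 1, A_2 = 3, A_3 = 3, A_4 = 3, A_5 = 3, A_6 = 1, A_7 = 1. Minimum distance d = 1.

Enumerate all 2^4 = 16 messages m ∈ F_2^4.
For each, compute codeword c = mG in F_2^7, then tally its weight.
  m = 0000 → c = 0000000, weight = 0.
  m = 1000 → c = 1011010, weight = 4.
  m = 0100 → c = 1111011, weight = 6.
  m = 1100 → c = 0100001, weight = 2.
  m = 0010 → c = 1011001, weight = 4.
  m = 1010 → c = 0000011, weight = 2.
  m = 0110 → c = 0100010, weight = 2.
  m = 1110 → c = 1111000, weight = 4.
  m = 0001 → c = 0000100, weight = 1.
  m = 1001 → c = 1011110, weight = 5.
  m = 0101 → c = 1111111, weight = 7.
  m = 1101 → c = 0100101, weight = 3.
  m = 0011 → c = 1011101, weight = 5.
  m = 1011 → c = 0000111, weight = 3.
  m = 0111 → c = 0100110, weight = 3.
  m = 1111 → c = 1111100, weight = 5.
Tally weights:
  weight 0: 1 codewords.
  weight 1: 1 codewords.
  weight 2: 3 codewords.
  weight 3: 3 codewords.
  weight 4: 3 codewords.
  weight 5: 3 codewords.
  weight 6: 1 codewords.
  weight 7: 1 codewords.
Minimum distance d = smallest w > 0 with A_w > 0 = 1.
Sanity: Σ A_w = 16 = 2^4 = 16 ✓.


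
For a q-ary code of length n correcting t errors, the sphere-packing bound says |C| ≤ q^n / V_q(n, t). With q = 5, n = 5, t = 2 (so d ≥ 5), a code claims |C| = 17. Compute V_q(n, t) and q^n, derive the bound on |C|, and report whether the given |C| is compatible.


V_q(n, t) = 181, q^n = 3125, Hamming bound = 17, |C| = 17 ≤ bound (satisfied).

Step 1: Compute V_q(n, t) = Σ_{j=0}^2 C(n, j) (q−1)^j.
  j = 0: C(5,0)·(4)^0 = 1·1 = 1.
  j = 1: C(5,1)·(4)^1 = 5·4 = 20.
  j = 2: C(5,2)·(4)^2 = 10·16 = 160.
  V_q(n, t) = 1 + 20 + 160 = 181.
Step 2: q^n = 5^5 = 3125.
Step 3: Hamming bound ⌊q^n / V_q(n,t)⌋ = ⌊3125/181⌋ = 17.
Step 4: Compare |C| = 17 to 17: satisfied.
The claimed |C| lies at the Hamming bound (tight).


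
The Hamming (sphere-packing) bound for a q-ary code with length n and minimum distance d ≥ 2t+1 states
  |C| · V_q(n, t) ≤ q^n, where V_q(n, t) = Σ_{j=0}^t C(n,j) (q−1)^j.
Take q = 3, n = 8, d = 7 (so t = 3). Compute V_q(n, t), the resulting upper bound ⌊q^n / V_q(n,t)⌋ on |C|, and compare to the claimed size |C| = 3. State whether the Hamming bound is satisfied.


V_q(n, t) = 577, q^n = 6561, Hamming bound = 11, |C| = 3 ≤ bound (satisfied).

Step 1: Compute V_q(n, t) = Σ_{j=0}^3 C(n, j) (q−1)^j.
  j = 0: C(8,0)·(2)^0 = 1·1 = 1.
  j = 1: C(8,1)·(2)^1 = 8·2 = 16.
  j = 2: C(8,2)·(2)^2 = 28·4 = 112.
  j = 3: C(8,3)·(2)^3 = 56·8 = 448.
  V_q(n, t) = 1 + 16 + 112 + 448 = 577.
Step 2: q^n = 3^8 = 6561.
Step 3: Hamming bound ⌊q^n / V_q(n,t)⌋ = ⌊6561/577⌋ = 11.
Step 4: Compare |C| = 3 to 11: satisfied.
The claimed |C| lies below the Hamming bound.


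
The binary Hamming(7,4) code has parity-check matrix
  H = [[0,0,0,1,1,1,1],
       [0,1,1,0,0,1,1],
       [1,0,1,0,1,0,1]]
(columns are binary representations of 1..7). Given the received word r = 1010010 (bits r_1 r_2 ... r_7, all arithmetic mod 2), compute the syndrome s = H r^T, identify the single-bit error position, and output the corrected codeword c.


s = (1, 0, 0)^T, error position = 4, corrected codeword c = 1011010

Compute s = H r^T mod 2 one row at a time:
  s_1 = 0 + 0 + 1 + 0 = 1 ≡ 1 (mod 2).
  s_2 = 0 + 1 + 1 + 0 = 2 ≡ 0 (mod 2).
  s_3 = 1 + 1 + 0 + 0 = 2 ≡ 0 (mod 2).
s = (1, 0, 0)^T — this equals column 4 of H (binary 100), so error is at position 4.
Correct: flip bit 4 of r = 1010010 to get c = 1011010.


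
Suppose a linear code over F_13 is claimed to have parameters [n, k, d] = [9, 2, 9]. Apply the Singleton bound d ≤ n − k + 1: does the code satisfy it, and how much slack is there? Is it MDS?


Singleton RHS = n − k + 1 = 8, slack = -1, bound violated (no such code; not MDS).

Singleton bound: d ≤ n − k + 1.
Here n = 9, k = 2, so n − k + 1 = 8.
Given d = 9, check d ≤ 8: NO.
Slack = (n − k + 1) − d = -1.
The slack is negative: d = 9 exceeds n − k + 1 = 8 by 1, so the Singleton bound is violated and no linear [9, 2, 9]_13 code can exist. In particular it is not MDS (MDS requires d = n − k + 1 exactly).
Description: the claimed parameters are [9, 2, 9]_13; such a code would be impossible (violates the Singleton bound).


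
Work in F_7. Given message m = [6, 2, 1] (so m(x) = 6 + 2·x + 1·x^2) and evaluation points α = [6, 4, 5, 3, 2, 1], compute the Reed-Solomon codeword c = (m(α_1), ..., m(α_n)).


c = [5, 2, 6, 0, 0, 2]

Message polynomial: m(x) = 6 + 2·x + 1·x^2 (mod 7).
For each evaluation point α_i, compute m(α_i) mod 7:
  α_1 = 6: Horner steps 1 → 1 → 5, so m(6) = 5.
  α_2 = 4: Horner steps 1 → 6 → 2, so m(4) = 2.
  α_3 = 5: Horner steps 1 → 0 → 6, so m(5) = 6.
  α_4 = 3: Horner steps 1 → 5 → 0, so m(3) = 0.
  α_5 = 2: Horner steps 1 → 4 → 0, so m(2) = 0.
  α_6 = 1: Horner steps 1 → 3 → 2, so m(1) = 2.
Codeword c = [5, 2, 6, 0, 0, 2] ∈ F_7^6.


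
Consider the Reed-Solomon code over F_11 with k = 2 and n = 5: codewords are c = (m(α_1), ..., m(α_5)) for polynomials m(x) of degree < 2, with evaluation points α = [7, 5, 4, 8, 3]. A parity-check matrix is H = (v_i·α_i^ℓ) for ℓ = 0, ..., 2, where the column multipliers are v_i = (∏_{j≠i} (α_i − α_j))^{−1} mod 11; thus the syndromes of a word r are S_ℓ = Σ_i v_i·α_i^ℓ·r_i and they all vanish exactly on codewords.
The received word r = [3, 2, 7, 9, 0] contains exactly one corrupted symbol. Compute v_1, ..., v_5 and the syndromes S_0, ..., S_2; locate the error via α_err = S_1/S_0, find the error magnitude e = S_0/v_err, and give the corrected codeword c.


S = (3, 9, 5), error at position 5, error magnitude e = 10, c = [3, 2, 7, 9, 1].

Step 1: column multipliers v_i = (∏_{j≠i}(α_i − α_j))^{−1} mod 11.
  i = 1 (α = 7): (7−5)(7−4)(7−8)(7−3) = 2·3·(−1)·4 = −24 ≡ 9, so v_1 = 9^{−1} = 5 (mod 11).
  i = 2 (α = 5): (5−7)(5−4)(5−8)(5−3) = (−2)·1·(−3)·2 = 12 ≡ 1, so v_2 = 1^{−1} = 1 (mod 11).
  i = 3 (α = 4): (4−7)(4−5)(4−8)(4−3) = (−3)·(−1)·(−4)·1 = −12 ≡ 10, so v_3 = 10^{−1} = 10 (mod 11).
  i = 4 (α = 8): (8−7)(8−5)(8−4)(8−3) = 1·3·4·5 = 60 ≡ 5, so v_4 = 5^{−1} = 9 (mod 11).
  i = 5 (α = 3): (3−7)(3−5)(3−4)(3−8) = (−4)·(−2)·(−1)·(−5) = 40 ≡ 7, so v_5 = 7^{−1} = 8 (mod 11).
  v = [5, 1, 10, 9, 8].
Step 2: syndromes of r = [3, 2, 7, 9, 0] (all sums mod 11).
  S_0 = Σ v_i r_i = 5·3 + 1·2 + 10·7 + 9·9 + 8·0 = 168 ≡ 3.
  S_1 = Σ v_i α_i r_i = 5·7·3 + 1·5·2 + 10·4·7 + 9·8·9 + 8·3·0 = 1043 ≡ 9.
  α_i^2 mod 11 = [5, 3, 5, 9, 9].
  S_2 = Σ v_i α_i^2 r_i = 5·5·3 + 1·3·2 + 10·5·7 + 9·9·9 + 8·9·0 = 1160 ≡ 5.
  S = (3, 9, 5) ≠ 0, so r is not a codeword (an error is present).
Step 3: locate the error. For a single error e at position i, S_ℓ = v_i·e·α_i^ℓ, so α_err = S_1/S_0.
  S_0^{−1} = 3^{−1} = 4 (mod 11), so α_err = 9·4 = 36 ≡ 3 = α_5. Error position i = 5.
  Consistency check: S_2/S_1 = 5·5 = 25 ≡ 3 = α_err ✓ (single-error assumption holds).
Step 4: error magnitude e = S_0/v_5 = S_0·∏_{j≠5}(α_5 − α_j) = 3·7 = 21 ≡ 10 (mod 11).
Step 5: correct position 5: c_5 = r_5 − e = 0 − 10 ≡ 1 (mod 11). Hence c = [3, 2, 7, 9, 1].
  Check: interpolating c through the α_i gives m(x) = 5 + 6·x (degree < 2) with m(α_i) = c_i for every i, so c is indeed a codeword.


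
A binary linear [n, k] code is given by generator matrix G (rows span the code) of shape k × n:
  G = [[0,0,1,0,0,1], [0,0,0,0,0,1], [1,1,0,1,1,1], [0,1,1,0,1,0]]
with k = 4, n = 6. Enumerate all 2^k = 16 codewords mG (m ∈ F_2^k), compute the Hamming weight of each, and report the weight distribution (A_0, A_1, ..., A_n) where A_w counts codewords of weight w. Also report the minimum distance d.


Weight distribution: A_0 = 1, A_1 = 2, A_2 = 3, A_3 = 4, A_4 = 3, A_5 = 2, A_6 = 1. Minimum distance d = 1.

Enumerate all 2^4 = 16 messages m ∈ F_2^4.
For each, compute codeword c = mG in F_2^6, then tally its weight.
  m = 0000 → c = 000000, weight = 0.
  m = 1000 → c = 001001, weight = 2.
  m = 0100 → c = 000001, weight = 1.
  m = 1100 → c = 001000, weight = 1.
  m = 0010 → c = 110111, weight = 5.
  m = 1010 → c = 111110, weight = 5.
  m = 0110 → c = 110110, weight = 4.
  m = 1110 → c = 111111, weight = 6.
  m = 0001 → c = 011010, weight = 3.
  m = 1001 → c = 010011, weight = 3.
  m = 0101 → c = 011011, weight = 4.
  m = 1101 → c = 010010, weight = 2.
  m = 0011 → c = 101101, weight = 4.
  m = 1011 → c = 100100, weight = 2.
  m = 0111 → c = 101100, weight = 3.
  m = 1111 → c = 100101, weight = 3.
Tally weights:
  weight 0: 1 codewords.
  weight 1: 2 codewords.
  weight 2: 3 codewords.
  weight 3: 4 codewords.
  weight 4: 3 codewords.
  weight 5: 2 codewords.
  weight 6: 1 codewords.
Minimum distance d = smallest w > 0 with A_w > 0 = 1.
Sanity: Σ A_w = 16 = 2^4 = 16 ✓.


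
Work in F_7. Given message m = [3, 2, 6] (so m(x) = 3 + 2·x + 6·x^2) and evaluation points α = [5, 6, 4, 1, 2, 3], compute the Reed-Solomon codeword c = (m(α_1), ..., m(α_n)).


c = [2, 0, 2, 4, 3, 0]

Message polynomial: m(x) = 3 + 2·x + 6·x^2 (mod 7).
For each evaluation point α_i, compute m(α_i) mod 7:
  α_1 = 5: Horner steps 6 → 4 → 2, so m(5) = 2.
  α_2 = 6: Horner steps 6 → 3 → 0, so m(6) = 0.
  α_3 = 4: Horner steps 6 → 5 → 2, so m(4) = 2.
  α_4 = 1: Horner steps 6 → 1 → 4, so m(1) = 4.
  α_5 = 2: Horner steps 6 → 0 → 3, so m(2) = 3.
  α_6 = 3: Horner steps 6 → 6 → 0, so m(3) = 0.
Codeword c = [2, 0, 2, 4, 3, 0] ∈ F_7^6.


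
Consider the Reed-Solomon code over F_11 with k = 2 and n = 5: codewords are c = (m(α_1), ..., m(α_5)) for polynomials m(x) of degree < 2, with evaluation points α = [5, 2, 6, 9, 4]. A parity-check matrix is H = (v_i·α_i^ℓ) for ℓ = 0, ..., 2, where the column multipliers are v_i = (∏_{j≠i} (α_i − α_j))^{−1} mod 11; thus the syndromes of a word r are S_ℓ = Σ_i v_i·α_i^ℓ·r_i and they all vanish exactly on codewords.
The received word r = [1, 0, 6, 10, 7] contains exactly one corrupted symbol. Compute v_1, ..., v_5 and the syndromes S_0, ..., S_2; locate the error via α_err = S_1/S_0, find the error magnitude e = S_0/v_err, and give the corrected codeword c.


S = (1, 2, 4), error at position 2, error magnitude e = 3, c = [1, 8, 6, 10, 7].

Step 1: column multipliers v_i = (∏_{j≠i}(α_i − α_j))^{−1} mod 11.
  i = 1 (α = 5): (5−2)(5−6)(5−9)(5−4) = 3·(−1)·(−4)·1 = 12 ≡ 1, so v_1 = 1^{−1} = 1 (mod 11).
  i = 2 (α = 2): (2−5)(2−6)(2−9)(2−4) = (−3)·(−4)·(−7)·(−2) = 168 ≡ 3, so v_2 = 3^{−1} = 4 (mod 11).
  i = 3 (α = 6): (6−5)(6−2)(6−9)(6−4) = 1·4·(−3)·2 = −24 ≡ 9, so v_3 = 9^{−1} = 5 (mod 11).
  i = 4 (α = 9): (9−5)(9−2)(9−6)(9−4) = 4·7·3·5 = 420 ≡ 2, so v_4 = 2^{−1} = 6 (mod 11).
  i = 5 (α = 4): (4−5)(4−2)(4−6)(4−9) = (−1)·2·(−2)·(−5) = −20 ≡ 2, so v_5 = 2^{−1} = 6 (mod 11).
  v = [1, 4, 5, 6, 6].
Step 2: syndromes of r = [1, 0, 6, 10, 7] (all sums mod 11).
  S_0 = Σ v_i r_i = 1·1 + 4·0 + 5·6 + 6·10 + 6·7 = 133 ≡ 1.
  S_1 = Σ v_i α_i r_i = 1·5·1 + 4·2·0 + 5·6·6 + 6·9·10 + 6·4·7 = 893 ≡ 2.
  α_i^2 mod 11 = [3, 4, 3, 4, 5].
  S_2 = Σ v_i α_i^2 r_i = 1·3·1 + 4·4·0 + 5·3·6 + 6·4·10 + 6·5·7 = 543 ≡ 4.
  S = (1, 2, 4) ≠ 0, so r is not a codeword (an error is present).
Step 3: locate the error. For a single error e at position i, S_ℓ = v_i·e·α_i^ℓ, so α_err = S_1/S_0.
  S_0^{−1} = 1^{−1} = 1 (mod 11), so α_err = 2·1 = 2 ≡ 2 = α_2. Error position i = 2.
  Consistency check: S_2/S_1 = 4·6 = 24 ≡ 2 = α_err ✓ (single-error assumption holds).
Step 4: error magnitude e = S_0/v_2 = S_0·∏_{j≠2}(α_2 − α_j) = 1·3 = 3 ≡ 3 (mod 11).
Step 5: correct position 2: c_2 = r_2 − e = 0 − 3 ≡ 8 (mod 11). Hence c = [1, 8, 6, 10, 7].
  Check: interpolating c through the α_i gives m(x) = 9 + 5·x (degree < 2) with m(α_i) = c_i for every i, so c is indeed a codeword.


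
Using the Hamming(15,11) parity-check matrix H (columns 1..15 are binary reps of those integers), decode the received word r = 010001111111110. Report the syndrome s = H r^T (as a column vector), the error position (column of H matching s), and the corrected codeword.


s = (1, 1, 0, 0)^T, error position = 12, corrected codeword c = 010001111110110

Compute s = H r^T mod 2 one row at a time:
  s_1 = 1 + 1 + 1 + 1 + 1 + 1 + 1 + 0 = 7 ≡ 1 (mod 2).
  s_2 = 0 + 0 + 1 + 1 + 1 + 1 + 1 + 0 = 5 ≡ 1 (mod 2).
  s_3 = 1 + 0 + 1 + 1 + 1 + 1 + 1 + 0 = 6 ≡ 0 (mod 2).
  s_4 = 0 + 0 + 0 + 1 + 1 + 1 + 1 + 0 = 4 ≡ 0 (mod 2).
s = (1, 1, 0, 0)^T — this equals column 12 of H (binary 1100), so error is at position 12.
Correct: flip bit 12 of r = 010001111111110 to get c = 010001111110110.


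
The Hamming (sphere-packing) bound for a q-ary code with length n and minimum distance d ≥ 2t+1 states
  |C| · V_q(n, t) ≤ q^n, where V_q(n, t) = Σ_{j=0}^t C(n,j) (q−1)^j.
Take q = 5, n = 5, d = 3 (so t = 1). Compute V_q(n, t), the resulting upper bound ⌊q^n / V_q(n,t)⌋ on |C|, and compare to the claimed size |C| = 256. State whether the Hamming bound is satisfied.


V_q(n, t) = 21, q^n = 3125, Hamming bound = 148, |C| = 256 > bound (violated).

Step 1: Compute V_q(n, t) = Σ_{j=0}^1 C(n, j) (q−1)^j.
  j = 0: C(5,0)·(4)^0 = 1·1 = 1.
  j = 1: C(5,1)·(4)^1 = 5·4 = 20.
  V_q(n, t) = 1 + 20 = 21.
Step 2: q^n = 5^5 = 3125.
Step 3: Hamming bound ⌊q^n / V_q(n,t)⌋ = ⌊3125/21⌋ = 148.
Step 4: Compare |C| = 256 to 148: violated.
The claimed |C| lies above the Hamming bound, so no 5-ary code of length 5 with d ≥ 3 can have 256 codewords.


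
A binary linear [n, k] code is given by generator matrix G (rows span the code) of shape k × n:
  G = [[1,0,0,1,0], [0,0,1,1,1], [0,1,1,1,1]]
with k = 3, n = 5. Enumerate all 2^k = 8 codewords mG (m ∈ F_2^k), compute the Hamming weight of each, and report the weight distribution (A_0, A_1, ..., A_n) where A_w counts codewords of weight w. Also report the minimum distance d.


Weight distribution: A_0 = 1, A_1 = 1, A_2 = 1, A_3 = 3, A_4 = 2. Minimum distance d = 1.

Enumerate all 2^3 = 8 messages m ∈ F_2^3.
For each, compute codeword c = mG in F_2^5, then tally its weight.
  m = 000 → c = 00000, weight = 0.
  m = 100 → c = 10010, weight = 2.
  m = 010 → c = 00111, weight = 3.
  m = 110 → c = 10101, weight = 3.
  m = 001 → c = 01111, weight = 4.
  m = 101 → c = 11101, weight = 4.
  m = 011 → c = 01000, weight = 1.
  m = 111 → c = 11010, weight = 3.
Tally weights:
  weight 0: 1 codewords.
  weight 1: 1 codewords.
  weight 2: 1 codewords.
  weight 3: 3 codewords.
  weight 4: 2 codewords.
Minimum distance d = smallest w > 0 with A_w > 0 = 1.
Sanity: Σ A_w = 8 = 2^3 = 8 ✓.


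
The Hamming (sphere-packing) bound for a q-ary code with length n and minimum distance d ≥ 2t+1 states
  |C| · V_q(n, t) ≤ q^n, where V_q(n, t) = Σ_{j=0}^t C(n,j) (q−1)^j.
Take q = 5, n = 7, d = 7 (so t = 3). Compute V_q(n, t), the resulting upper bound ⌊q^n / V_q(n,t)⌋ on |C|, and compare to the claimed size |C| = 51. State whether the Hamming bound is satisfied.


V_q(n, t) = 2605, q^n = 78125, Hamming bound = 29, |C| = 51 > bound (violated).

Step 1: Compute V_q(n, t) = Σ_{j=0}^3 C(n, j) (q−1)^j.
  j = 0: C(7,0)·(4)^0 = 1·1 = 1.
  j = 1: C(7,1)·(4)^1 = 7·4 = 28.
  j = 2: C(7,2)·(4)^2 = 21·16 = 336.
  j = 3: C(7,3)·(4)^3 = 35·64 = 2240.
  V_q(n, t) = 1 + 28 + 336 + 2240 = 2605.
Step 2: q^n = 5^7 = 78125.
Step 3: Hamming bound ⌊q^n / V_q(n,t)⌋ = ⌊78125/2605⌋ = 29.
Step 4: Compare |C| = 51 to 29: violated.
The claimed |C| lies above the Hamming bound, so no 5-ary code of length 7 with d ≥ 7 can have 51 codewords.


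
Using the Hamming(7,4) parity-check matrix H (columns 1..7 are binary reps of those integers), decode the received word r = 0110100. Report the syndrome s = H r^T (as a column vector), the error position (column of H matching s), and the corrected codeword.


s = (1, 0, 0)^T, error position = 4, corrected codeword c = 0111100

Compute s = H r^T mod 2 one row at a time:
  s_1 = 0 + 1 + 0 + 0 = 1 ≡ 1 (mod 2).
  s_2 = 1 + 1 + 0 + 0 = 2 ≡ 0 (mod 2).
  s_3 = 0 + 1 + 1 + 0 = 2 ≡ 0 (mod 2).
s = (1, 0, 0)^T — this equals column 4 of H (binary 100), so error is at position 4.
Correct: flip bit 4 of r = 0110100 to get c = 0111100.


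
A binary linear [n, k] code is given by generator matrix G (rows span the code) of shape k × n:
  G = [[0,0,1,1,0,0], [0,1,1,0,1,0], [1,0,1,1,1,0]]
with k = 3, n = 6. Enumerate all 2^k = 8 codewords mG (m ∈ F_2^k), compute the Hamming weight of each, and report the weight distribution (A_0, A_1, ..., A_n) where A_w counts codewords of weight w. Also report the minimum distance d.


Weight distribution: A_0 = 1, A_2 = 2, A_3 = 4, A_4 = 1. Minimum distance d = 2.

Enumerate all 2^3 = 8 messages m ∈ F_2^3.
For each, compute codeword c = mG in F_2^6, then tally its weight.
  m = 000 → c = 000000, weight = 0.
  m = 100 → c = 001100, weight = 2.
  m = 010 → c = 011010, weight = 3.
  m = 110 → c = 010110, weight = 3.
  m = 001 → c = 101110, weight = 4.
  m = 101 → c = 100010, weight = 2.
  m = 011 → c = 110100, weight = 3.
  m = 111 → c = 111000, weight = 3.
Tally weights:
  weight 0: 1 codewords.
  weight 2: 2 codewords.
  weight 3: 4 codewords.
  weight 4: 1 codewords.
Minimum distance d = smallest w > 0 with A_w > 0 = 2.
Sanity: Σ A_w = 8 = 2^3 = 8 ✓.


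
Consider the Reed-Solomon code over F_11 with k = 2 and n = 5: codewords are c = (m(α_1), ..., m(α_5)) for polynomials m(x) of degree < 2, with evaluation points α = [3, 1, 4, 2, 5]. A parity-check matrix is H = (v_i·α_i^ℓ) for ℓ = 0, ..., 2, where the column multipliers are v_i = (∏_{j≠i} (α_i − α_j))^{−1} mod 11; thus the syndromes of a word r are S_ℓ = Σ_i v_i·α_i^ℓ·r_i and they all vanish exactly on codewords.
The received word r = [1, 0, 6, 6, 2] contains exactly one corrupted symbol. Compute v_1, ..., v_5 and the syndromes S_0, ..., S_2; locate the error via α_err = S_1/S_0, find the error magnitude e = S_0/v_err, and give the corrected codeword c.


S = (2, 8, 10), error at position 3, error magnitude e = 10, c = [1, 0, 7, 6, 2].

Step 1: column multipliers v_i = (∏_{j≠i}(α_i − α_j))^{−1} mod 11.
  i = 1 (α = 3): (3−1)(3−4)(3−2)(3−5) = 2·(−1)·1·(−2) = 4 ≡ 4, so v_1 = 4^{−1} = 3 (mod 11).
  i = 2 (α = 1): (1−3)(1−4)(1−2)(1−5) = (−2)·(−3)·(−1)·(−4) = 24 ≡ 2, so v_2 = 2^{−1} = 6 (mod 11).
  i = 3 (α = 4): (4−3)(4−1)(4−2)(4−5) = 1·3·2·(−1) = −6 ≡ 5, so v_3 = 5^{−1} = 9 (mod 11).
  i = 4 (α = 2): (2−3)(2−1)(2−4)(2−5) = (−1)·1·(−2)·(−3) = −6 ≡ 5, so v_4 = 5^{−1} = 9 (mod 11).
  i = 5 (α = 5): (5−3)(5−1)(5−4)(5−2) = 2·4·1·3 = 24 ≡ 2, so v_5 = 2^{−1} = 6 (mod 11).
  v = [3, 6, 9, 9, 6].
Step 2: syndromes of r = [1, 0, 6, 6, 2] (all sums mod 11).
  S_0 = Σ v_i r_i = 3·1 + 6·0 + 9·6 + 9·6 + 6·2 = 123 ≡ 2.
  S_1 = Σ v_i α_i r_i = 3·3·1 + 6·1·0 + 9·4·6 + 9·2·6 + 6·5·2 = 393 ≡ 8.
  α_i^2 mod 11 = [9, 1, 5, 4, 3].
  S_2 = Σ v_i α_i^2 r_i = 3·9·1 + 6·1·0 + 9·5·6 + 9·4·6 + 6·3·2 = 549 ≡ 10.
  S = (2, 8, 10) ≠ 0, so r is not a codeword (an error is present).
Step 3: locate the error. For a single error e at position i, S_ℓ = v_i·e·α_i^ℓ, so α_err = S_1/S_0.
  S_0^{−1} = 2^{−1} = 6 (mod 11), so α_err = 8·6 = 48 ≡ 4 = α_3. Error position i = 3.
  Consistency check: S_2/S_1 = 10·7 = 70 ≡ 4 = α_err ✓ (single-error assumption holds).
Step 4: error magnitude e = S_0/v_3 = S_0·∏_{j≠3}(α_3 − α_j) = 2·5 = 10 ≡ 10 (mod 11).
Step 5: correct position 3: c_3 = r_3 − e = 6 − 10 ≡ 7 (mod 11). Hence c = [1, 0, 7, 6, 2].
  Check: interpolating c through the α_i gives m(x) = 5 + 6·x (degree < 2) with m(α_i) = c_i for every i, so c is indeed a codeword.


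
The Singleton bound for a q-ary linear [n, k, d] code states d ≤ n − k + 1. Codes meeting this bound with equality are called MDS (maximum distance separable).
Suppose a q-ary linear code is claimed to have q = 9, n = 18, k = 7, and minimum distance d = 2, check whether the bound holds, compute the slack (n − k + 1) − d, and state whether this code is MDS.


Singleton RHS = n − k + 1 = 12, slack = 10, bound satisfied, not MDS.

Singleton bound: d ≤ n − k + 1.
Here n = 18, k = 7, so n − k + 1 = 12.
Given d = 2, check d ≤ 12: YES.
Slack = (n − k + 1) − d = 10.
The code is NOT MDS (slack = 10 > 0).
Description: the claimed parameters are [18, 7, 2]_9; such a code would be non-MDS.


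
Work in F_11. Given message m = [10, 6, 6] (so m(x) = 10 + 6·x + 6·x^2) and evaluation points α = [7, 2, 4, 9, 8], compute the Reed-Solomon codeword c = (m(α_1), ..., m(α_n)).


c = [5, 2, 9, 0, 2]

Message polynomial: m(x) = 10 + 6·x + 6·x^2 (mod 11).
For each evaluation point α_i, compute m(α_i) mod 11:
  α_1 = 7: Horner steps 6 → 4 → 5, so m(7) = 5.
  α_2 = 2: Horner steps 6 → 7 → 2, so m(2) = 2.
  α_3 = 4: Horner steps 6 → 8 → 9, so m(4) = 9.
  α_4 = 9: Horner steps 6 → 5 → 0, so m(9) = 0.
  α_5 = 8: Horner steps 6 → 10 → 2, so m(8) = 2.
Codeword c = [5, 2, 9, 0, 2] ∈ F_11^5.


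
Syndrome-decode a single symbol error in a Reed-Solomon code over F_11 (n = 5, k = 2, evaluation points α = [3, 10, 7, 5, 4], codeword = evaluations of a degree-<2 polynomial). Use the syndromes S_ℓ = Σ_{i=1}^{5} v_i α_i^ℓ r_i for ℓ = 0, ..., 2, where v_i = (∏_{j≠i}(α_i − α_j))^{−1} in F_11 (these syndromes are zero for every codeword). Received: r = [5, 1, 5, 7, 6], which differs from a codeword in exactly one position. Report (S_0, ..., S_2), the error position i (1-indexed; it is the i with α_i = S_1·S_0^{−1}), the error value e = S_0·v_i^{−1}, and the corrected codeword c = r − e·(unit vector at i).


S = (8, 1, 7), error at position 3, error magnitude e = 7, c = [5, 1, 9, 7, 6].

Step 1: column multipliers v_i = (∏_{j≠i}(α_i − α_j))^{−1} mod 11.
  i = 1 (α = 3): (3−10)(3−7)(3−5)(3−4) = (−7)·(−4)·(−2)·(−1) = 56 ≡ 1, so v_1 = 1^{−1} = 1 (mod 11).
  i = 2 (α = 10): (10−3)(10−7)(10−5)(10−4) = 7·3·5·6 = 630 ≡ 3, so v_2 = 3^{−1} = 4 (mod 11).
  i = 3 (α = 7): (7−3)(7−10)(7−5)(7−4) = 4·(−3)·2·3 = −72 ≡ 5, so v_3 = 5^{−1} = 9 (mod 11).
  i = 4 (α = 5): (5−3)(5−10)(5−7)(5−4) = 2·(−5)·(−2)·1 = 20 ≡ 9, so v_4 = 9^{−1} = 5 (mod 11).
  i = 5 (α = 4): (4−3)(4−10)(4−7)(4−5) = 1·(−6)·(−3)·(−1) = −18 ≡ 4, so v_5 = 4^{−1} = 3 (mod 11).
  v = [1, 4, 9, 5, 3].
Step 2: syndromes of r = [5, 1, 5, 7, 6] (all sums mod 11).
  S_0 = Σ v_i r_i = 1·5 + 4·1 + 9·5 + 5·7 + 3·6 = 107 ≡ 8.
  S_1 = Σ v_i α_i r_i = 1·3·5 + 4·10·1 + 9·7·5 + 5·5·7 + 3·4·6 = 617 ≡ 1.
  α_i^2 mod 11 = [9, 1, 5, 3, 5].
  S_2 = Σ v_i α_i^2 r_i = 1·9·5 + 4·1·1 + 9·5·5 + 5·3·7 + 3·5·6 = 469 ≡ 7.
  S = (8, 1, 7) ≠ 0, so r is not a codeword (an error is present).
Step 3: locate the error. For a single error e at position i, S_ℓ = v_i·e·α_i^ℓ, so α_err = S_1/S_0.
  S_0^{−1} = 8^{−1} = 7 (mod 11), so α_err = 1·7 = 7 ≡ 7 = α_3. Error position i = 3.
  Consistency check: S_2/S_1 = 7·1 = 7 ≡ 7 = α_err ✓ (single-error assumption holds).
Step 4: error magnitude e = S_0/v_3 = S_0·∏_{j≠3}(α_3 − α_j) = 8·5 = 40 ≡ 7 (mod 11).
Step 5: correct position 3: c_3 = r_3 − e = 5 − 7 ≡ 9 (mod 11). Hence c = [5, 1, 9, 7, 6].
  Check: interpolating c through the α_i gives m(x) = 2 + 1·x (degree < 2) with m(α_i) = c_i for every i, so c is indeed a codeword.


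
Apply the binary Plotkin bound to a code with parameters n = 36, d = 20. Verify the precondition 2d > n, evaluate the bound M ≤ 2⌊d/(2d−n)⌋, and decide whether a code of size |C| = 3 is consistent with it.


Plotkin bound M ≤ 10; given |C| = 3 ≤ bound (satisfied).

Check applicability: 2d = 40, n = 36.
2d − n = 4 > 0, so Plotkin applies.
Compute d/(2d−n) = 20/4 ≈ 5.0000.
⌊d/(2d−n)⌋ = 5.
Plotkin bound: M ≤ 2·5 = 10.
Given |C| = 3, check: satisfied.
This |C| is below the Plotkin bound.


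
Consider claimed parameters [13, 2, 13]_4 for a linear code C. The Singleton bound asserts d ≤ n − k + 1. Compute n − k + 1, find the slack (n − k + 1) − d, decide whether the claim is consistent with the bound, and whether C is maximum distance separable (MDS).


Singleton RHS = n − k + 1 = 12, slack = -1, bound violated (no such code; not MDS).

Singleton bound: d ≤ n − k + 1.
Here n = 13, k = 2, so n − k + 1 = 12.
Given d = 13, check d ≤ 12: NO.
Slack = (n − k + 1) − d = -1.
The slack is negative: d = 13 exceeds n − k + 1 = 12 by 1, so the Singleton bound is violated and no linear [13, 2, 13]_4 code can exist. In particular it is not MDS (MDS requires d = n − k + 1 exactly).
Description: the claimed parameters are [13, 2, 13]_4; such a code would be impossible (violates the Singleton bound).


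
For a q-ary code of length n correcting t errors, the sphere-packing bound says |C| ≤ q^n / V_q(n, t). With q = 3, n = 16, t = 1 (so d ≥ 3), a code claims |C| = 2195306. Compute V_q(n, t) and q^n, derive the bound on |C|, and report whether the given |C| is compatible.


V_q(n, t) = 33, q^n = 43046721, Hamming bound = 1304446, |C| = 2195306 > bound (violated).

Step 1: Compute V_q(n, t) = Σ_{j=0}^1 C(n, j) (q−1)^j.
  j = 0: C(16,0)·(2)^0 = 1·1 = 1.
  j = 1: C(16,1)·(2)^1 = 16·2 = 32.
  V_q(n, t) = 1 + 32 = 33.
Step 2: q^n = 3^16 = 43046721.
Step 3: Hamming bound ⌊q^n / V_q(n,t)⌋ = ⌊43046721/33⌋ = 1304446.
Step 4: Compare |C| = 2195306 to 1304446: violated.
The claimed |C| lies above the Hamming bound, so no 3-ary code of length 16 with d ≥ 3 can have 2195306 codewords.


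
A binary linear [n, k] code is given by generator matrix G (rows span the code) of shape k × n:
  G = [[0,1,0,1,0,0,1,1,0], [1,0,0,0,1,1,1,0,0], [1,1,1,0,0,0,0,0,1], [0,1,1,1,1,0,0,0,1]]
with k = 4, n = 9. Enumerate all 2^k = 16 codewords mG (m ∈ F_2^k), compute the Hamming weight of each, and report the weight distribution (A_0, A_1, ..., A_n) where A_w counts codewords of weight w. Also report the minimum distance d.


Weight distribution: A_0 = 1, A_3 = 3, A_4 = 3, A_5 = 4, A_6 = 4, A_7 = 1. Minimum distance d = 3.

Enumerate all 2^4 = 16 messages m ∈ F_2^4.
For each, compute codeword c = mG in F_2^9, then tally its weight.
  m = 0000 → c = 000000000, weight = 0.
  m = 1000 → c = 010100110, weight = 4.
  m = 0100 → c = 100011100, weight = 4.
  m = 1100 → c = 110111010, weight = 6.
  m = 0010 → c = 111000001, weight = 4.
  m = 1010 → c = 101100111, weight = 6.
  m = 0110 → c = 011011101, weight = 6.
  m = 1110 → c = 001111011, weight = 6.
  m = 0001 → c = 011110001, weight = 5.
  m = 1001 → c = 001010111, weight = 5.
  m = 0101 → c = 111101101, weight = 7.
  m = 1101 → c = 101001011, weight = 5.
  m = 0011 → c = 100110000, weight = 3.
  m = 1011 → c = 110010110, weight = 5.
  m = 0111 → c = 000101100, weight = 3.
  m = 1111 → c = 010001010, weight = 3.
Tally weights:
  weight 0: 1 codewords.
  weight 3: 3 codewords.
  weight 4: 3 codewords.
  weight 5: 4 codewords.
  weight 6: 4 codewords.
  weight 7: 1 codewords.
Minimum distance d = smallest w > 0 with A_w > 0 = 3.
Sanity: Σ A_w = 16 = 2^4 = 16 ✓.


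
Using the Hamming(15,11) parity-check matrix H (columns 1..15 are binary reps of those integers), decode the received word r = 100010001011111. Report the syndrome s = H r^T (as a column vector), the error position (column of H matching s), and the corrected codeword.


s = (0, 1, 1, 0)^T, error position = 6, corrected codeword c = 100011001011111

Compute s = H r^T mod 2 one row at a time:
  s_1 = 0 + 1 + 0 + 1 + 1 + 1 + 1 + 1 = 6 ≡ 0 (mod 2).
  s_2 = 0 + 1 + 0 + 0 + 1 + 1 + 1 + 1 = 5 ≡ 1 (mod 2).
  s_3 = 0 + 0 + 0 + 0 + 0 + 1 + 1 + 1 = 3 ≡ 1 (mod 2).
  s_4 = 1 + 0 + 1 + 0 + 1 + 1 + 1 + 1 = 6 ≡ 0 (mod 2).
s = (0, 1, 1, 0)^T — this equals column 6 of H (binary 0110), so error is at position 6.
Correct: flip bit 6 of r = 100010001011111 to get c = 100011001011111.


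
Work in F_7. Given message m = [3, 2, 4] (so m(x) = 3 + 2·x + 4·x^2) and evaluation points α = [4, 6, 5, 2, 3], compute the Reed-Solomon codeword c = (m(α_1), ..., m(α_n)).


c = [5, 5, 1, 2, 3]

Message polynomial: m(x) = 3 + 2·x + 4·x^2 (mod 7).
For each evaluation point α_i, compute m(α_i) mod 7:
  α_1 = 4: Horner steps 4 → 4 → 5, so m(4) = 5.
  α_2 = 6: Horner steps 4 → 5 → 5, so m(6) = 5.
  α_3 = 5: Horner steps 4 → 1 → 1, so m(5) = 1.
  α_4 = 2: Horner steps 4 → 3 → 2, so m(2) = 2.
  α_5 = 3: Horner steps 4 → 0 → 3, so m(3) = 3.
Codeword c = [5, 5, 1, 2, 3] ∈ F_7^5.


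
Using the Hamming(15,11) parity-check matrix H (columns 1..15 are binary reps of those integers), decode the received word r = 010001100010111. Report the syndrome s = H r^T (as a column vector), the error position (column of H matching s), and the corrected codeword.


s = (0, 1, 0, 0)^T, error position = 4, corrected codeword c = 010101100010111

Compute s = H r^T mod 2 one row at a time:
  s_1 = 0 + 0 + 0 + 1 + 0 + 1 + 1 + 1 = 4 ≡ 0 (mod 2).
  s_2 = 0 + 0 + 1 + 1 + 0 + 1 + 1 + 1 = 5 ≡ 1 (mod 2).
  s_3 = 1 + 0 + 1 + 1 + 0 + 1 + 1 + 1 = 6 ≡ 0 (mod 2).
  s_4 = 0 + 0 + 0 + 1 + 0 + 1 + 1 + 1 = 4 ≡ 0 (mod 2).
s = (0, 1, 0, 0)^T — this equals column 4 of H (binary 0100), so error is at position 4.
Correct: flip bit 4 of r = 010001100010111 to get c = 010101100010111.


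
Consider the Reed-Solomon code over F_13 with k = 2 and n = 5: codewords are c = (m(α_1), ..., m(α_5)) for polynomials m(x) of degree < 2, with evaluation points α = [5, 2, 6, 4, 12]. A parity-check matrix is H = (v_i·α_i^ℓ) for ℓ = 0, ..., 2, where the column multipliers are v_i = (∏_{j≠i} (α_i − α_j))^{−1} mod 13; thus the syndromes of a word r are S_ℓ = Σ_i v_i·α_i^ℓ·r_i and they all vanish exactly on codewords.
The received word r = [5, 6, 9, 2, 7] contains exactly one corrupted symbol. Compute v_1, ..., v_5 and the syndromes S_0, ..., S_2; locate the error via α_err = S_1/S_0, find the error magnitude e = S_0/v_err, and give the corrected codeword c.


S = (2, 8, 6), error at position 4, error magnitude e = 1, c = [5, 6, 9, 1, 7].

Step 1: column multipliers v_i = (∏_{j≠i}(α_i − α_j))^{−1} mod 13.
  i = 1 (α = 5): (5−2)(5−6)(5−4)(5−12) = 3·(−1)·1·(−7) = 21 ≡ 8, so v_1 = 8^{−1} = 5 (mod 13).
  i = 2 (α = 2): (2−5)(2−6)(2−4)(2−12) = (−3)·(−4)·(−2)·(−10) = 240 ≡ 6, so v_2 = 6^{−1} = 11 (mod 13).
  i = 3 (α = 6): (6−5)(6−2)(6−4)(6−12) = 1·4·2·(−6) = −48 ≡ 4, so v_3 = 4^{−1} = 10 (mod 13).
  i = 4 (α = 4): (4−5)(4−2)(4−6)(4−12) = (−1)·2·(−2)·(−8) = −32 ≡ 7, so v_4 = 7^{−1} = 2 (mod 13).
  i = 5 (α = 12): (12−5)(12−2)(12−6)(12−4) = 7·10·6·8 = 3360 ≡ 6, so v_5 = 6^{−1} = 11 (mod 13).
  v = [5, 11, 10, 2, 11].
Step 2: syndromes of r = [5, 6, 9, 2, 7] (all sums mod 13).
  S_0 = Σ v_i r_i = 5·5 + 11·6 + 10·9 + 2·2 + 11·7 = 262 ≡ 2.
  S_1 = Σ v_i α_i r_i = 5·5·5 + 11·2·6 + 10·6·9 + 2·4·2 + 11·12·7 = 1737 ≡ 8.
  α_i^2 mod 13 = [12, 4, 10, 3, 1].
  S_2 = Σ v_i α_i^2 r_i = 5·12·5 + 11·4·6 + 10·10·9 + 2·3·2 + 11·1·7 = 1553 ≡ 6.
  S = (2, 8, 6) ≠ 0, so r is not a codeword (an error is present).
Step 3: locate the error. For a single error e at position i, S_ℓ = v_i·e·α_i^ℓ, so α_err = S_1/S_0.
  S_0^{−1} = 2^{−1} = 7 (mod 13), so α_err = 8·7 = 56 ≡ 4 = α_4. Error position i = 4.
  Consistency check: S_2/S_1 = 6·5 = 30 ≡ 4 = α_err ✓ (single-error assumption holds).
Step 4: error magnitude e = S_0/v_4 = S_0·∏_{j≠4}(α_4 − α_j) = 2·7 = 14 ≡ 1 (mod 13).
Step 5: correct position 4: c_4 = r_4 − e = 2 − 1 ≡ 1 (mod 13). Hence c = [5, 6, 9, 1, 7].
  Check: interpolating c through the α_i gives m(x) = 11 + 4·x (degree < 2) with m(α_i) = c_i for every i, so c is indeed a codeword.


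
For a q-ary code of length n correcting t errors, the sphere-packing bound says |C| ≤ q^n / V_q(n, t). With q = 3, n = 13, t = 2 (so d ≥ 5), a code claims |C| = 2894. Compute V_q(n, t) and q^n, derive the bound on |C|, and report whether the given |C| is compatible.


V_q(n, t) = 339, q^n = 1594323, Hamming bound = 4703, |C| = 2894 ≤ bound (satisfied).

Step 1: Compute V_q(n, t) = Σ_{j=0}^2 C(n, j) (q−1)^j.
  j = 0: C(13,0)·(2)^0 = 1·1 = 1.
  j = 1: C(13,1)·(2)^1 = 13·2 = 26.
  j = 2: C(13,2)·(2)^2 = 78·4 = 312.
  V_q(n, t) = 1 + 26 + 312 = 339.
Step 2: q^n = 3^13 = 1594323.
Step 3: Hamming bound ⌊q^n / V_q(n,t)⌋ = ⌊1594323/339⌋ = 4703.
Step 4: Compare |C| = 2894 to 4703: satisfied.
The claimed |C| lies below the Hamming bound.


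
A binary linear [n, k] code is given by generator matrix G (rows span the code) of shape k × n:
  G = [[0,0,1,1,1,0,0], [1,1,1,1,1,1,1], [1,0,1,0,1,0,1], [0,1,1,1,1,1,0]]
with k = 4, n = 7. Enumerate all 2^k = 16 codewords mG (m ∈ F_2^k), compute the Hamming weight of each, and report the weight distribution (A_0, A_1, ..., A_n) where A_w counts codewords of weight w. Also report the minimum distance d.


Weight distribution: A_0 = 1, A_1 = 1, A_2 = 3, A_3 = 3, A_4 = 3, A_5 = 3, A_6 = 1, A_7 = 1. Minimum distance d = 1.

Enumerate all 2^4 = 16 messages m ∈ F_2^4.
For each, compute codeword c = mG in F_2^7, then tally its weight.
  m = 0000 → c = 0000000, weight = 0.
  m = 1000 → c = 0011100, weight = 3.
  m = 0100 → c = 1111111, weight = 7.
  m = 1100 → c = 1100011, weight = 4.
  m = 0010 → c = 1010101, weight = 4.
  m = 1010 → c = 1001001, weight = 3.
  m = 0110 → c = 0101010, weight = 3.
  m = 1110 → c = 0110110, weight = 4.
  m = 0001 → c = 0111110, weight = 5.
  m = 1001 → c = 0100010, weight = 2.
  m = 0101 → c = 1000001, weight = 2.
  m = 1101 → c = 1011101, weight = 5.
  m = 0011 → c = 1101011, weight = 5.
  m = 1011 → c = 1110111, weight = 6.
  m = 0111 → c = 0010100, weight = 2.
  m = 1111 → c = 0001000, weight = 1.
Tally weights:
  weight 0: 1 codewords.
  weight 1: 1 codewords.
  weight 2: 3 codewords.
  weight 3: 3 codewords.
  weight 4: 3 codewords.
  weight 5: 3 codewords.
  weight 6: 1 codewords.
  weight 7: 1 codewords.
Minimum distance d = smallest w > 0 with A_w > 0 = 1.
Sanity: Σ A_w = 16 = 2^4 = 16 ✓.


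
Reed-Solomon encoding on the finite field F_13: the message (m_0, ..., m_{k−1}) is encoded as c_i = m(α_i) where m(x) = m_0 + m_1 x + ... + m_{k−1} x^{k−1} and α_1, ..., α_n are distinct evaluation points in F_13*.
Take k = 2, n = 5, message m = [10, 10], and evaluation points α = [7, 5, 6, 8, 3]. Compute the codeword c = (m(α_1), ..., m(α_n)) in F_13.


c = [2, 8, 5, 12, 1]

Message polynomial: m(x) = 10 + 10·x (mod 13).
For each evaluation point α_i, compute m(α_i) mod 13:
  α_1 = 7: Horner steps 10 → 2, so m(7) = 2.
  α_2 = 5: Horner steps 10 → 8, so m(5) = 8.
  α_3 = 6: Horner steps 10 → 5, so m(6) = 5.
  α_4 = 8: Horner steps 10 → 12, so m(8) = 12.
  α_5 = 3: Horner steps 10 → 1, so m(3) = 1.
Codeword c = [2, 8, 5, 12, 1] ∈ F_13^5.


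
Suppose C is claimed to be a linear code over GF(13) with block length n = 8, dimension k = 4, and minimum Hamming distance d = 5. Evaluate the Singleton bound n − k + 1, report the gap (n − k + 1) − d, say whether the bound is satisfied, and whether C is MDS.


Singleton RHS = n − k + 1 = 5, slack = 0, bound satisfied, MDS.

Singleton bound: d ≤ n − k + 1.
Here n = 8, k = 4, so n − k + 1 = 5.
Given d = 5, check d ≤ 5: YES.
Slack = (n − k + 1) − d = 0.
The code is MDS (slack = 0).
Description: the claimed parameters are [8, 4, 5]_13; such a code would be MDS (meets Singleton bound).


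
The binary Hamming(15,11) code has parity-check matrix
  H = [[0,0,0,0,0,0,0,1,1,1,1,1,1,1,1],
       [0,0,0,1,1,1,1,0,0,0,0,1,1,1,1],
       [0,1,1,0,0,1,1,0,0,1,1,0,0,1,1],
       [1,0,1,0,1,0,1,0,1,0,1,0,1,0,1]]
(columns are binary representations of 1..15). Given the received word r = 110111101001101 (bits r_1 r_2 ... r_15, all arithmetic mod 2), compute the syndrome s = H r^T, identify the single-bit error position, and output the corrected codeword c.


s = (0, 1, 0, 0)^T, error position = 4, corrected codeword c = 110011101001101

Compute s = H r^T mod 2 one row at a time:
  s_1 = 0 + 1 + 0 + 0 + 1 + 1 + 0 + 1 = 4 ≡ 0 (mod 2).
  s_2 = 1 + 1 + 1 + 1 + 1 + 1 + 0 + 1 = 7 ≡ 1 (mod 2).
  s_3 = 1 + 0 + 1 + 1 + 0 + 0 + 0 + 1 = 4 ≡ 0 (mod 2).
  s_4 = 1 + 0 + 1 + 1 + 1 + 0 + 1 + 1 = 6 ≡ 0 (mod 2).
s = (0, 1, 0, 0)^T — this equals column 4 of H (binary 0100), so error is at position 4.
Correct: flip bit 4 of r = 110111101001101 to get c = 110011101001101.
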